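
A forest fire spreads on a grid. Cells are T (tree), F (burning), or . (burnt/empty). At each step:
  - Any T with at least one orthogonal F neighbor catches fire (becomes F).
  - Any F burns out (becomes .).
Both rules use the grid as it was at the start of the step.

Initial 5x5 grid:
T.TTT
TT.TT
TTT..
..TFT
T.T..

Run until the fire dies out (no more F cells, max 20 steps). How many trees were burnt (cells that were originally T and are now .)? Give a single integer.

Answer: 9

Derivation:
Step 1: +2 fires, +1 burnt (F count now 2)
Step 2: +2 fires, +2 burnt (F count now 2)
Step 3: +1 fires, +2 burnt (F count now 1)
Step 4: +2 fires, +1 burnt (F count now 2)
Step 5: +1 fires, +2 burnt (F count now 1)
Step 6: +1 fires, +1 burnt (F count now 1)
Step 7: +0 fires, +1 burnt (F count now 0)
Fire out after step 7
Initially T: 15, now '.': 19
Total burnt (originally-T cells now '.'): 9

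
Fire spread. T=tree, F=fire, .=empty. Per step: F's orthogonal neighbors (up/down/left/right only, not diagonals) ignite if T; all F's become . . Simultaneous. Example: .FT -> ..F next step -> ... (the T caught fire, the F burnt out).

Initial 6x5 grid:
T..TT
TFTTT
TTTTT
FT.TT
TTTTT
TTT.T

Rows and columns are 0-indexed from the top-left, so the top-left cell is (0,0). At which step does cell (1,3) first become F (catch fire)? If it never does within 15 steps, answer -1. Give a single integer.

Step 1: cell (1,3)='T' (+6 fires, +2 burnt)
Step 2: cell (1,3)='F' (+5 fires, +6 burnt)
  -> target ignites at step 2
Step 3: cell (1,3)='.' (+5 fires, +5 burnt)
Step 4: cell (1,3)='.' (+5 fires, +5 burnt)
Step 5: cell (1,3)='.' (+2 fires, +5 burnt)
Step 6: cell (1,3)='.' (+1 fires, +2 burnt)
Step 7: cell (1,3)='.' (+0 fires, +1 burnt)
  fire out at step 7

2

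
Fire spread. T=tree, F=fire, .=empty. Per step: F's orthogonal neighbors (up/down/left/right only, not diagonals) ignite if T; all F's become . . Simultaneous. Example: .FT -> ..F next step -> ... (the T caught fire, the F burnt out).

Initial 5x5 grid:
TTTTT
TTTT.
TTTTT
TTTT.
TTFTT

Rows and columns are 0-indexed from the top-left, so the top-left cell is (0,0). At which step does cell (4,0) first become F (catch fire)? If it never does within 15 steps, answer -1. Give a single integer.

Step 1: cell (4,0)='T' (+3 fires, +1 burnt)
Step 2: cell (4,0)='F' (+5 fires, +3 burnt)
  -> target ignites at step 2
Step 3: cell (4,0)='.' (+4 fires, +5 burnt)
Step 4: cell (4,0)='.' (+5 fires, +4 burnt)
Step 5: cell (4,0)='.' (+3 fires, +5 burnt)
Step 6: cell (4,0)='.' (+2 fires, +3 burnt)
Step 7: cell (4,0)='.' (+0 fires, +2 burnt)
  fire out at step 7

2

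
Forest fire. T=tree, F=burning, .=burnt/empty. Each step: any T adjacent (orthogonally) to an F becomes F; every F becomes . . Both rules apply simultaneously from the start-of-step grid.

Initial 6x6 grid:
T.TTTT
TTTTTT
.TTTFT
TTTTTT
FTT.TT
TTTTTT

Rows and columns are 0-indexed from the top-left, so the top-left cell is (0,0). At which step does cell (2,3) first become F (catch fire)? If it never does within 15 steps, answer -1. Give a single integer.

Step 1: cell (2,3)='F' (+7 fires, +2 burnt)
  -> target ignites at step 1
Step 2: cell (2,3)='.' (+10 fires, +7 burnt)
Step 3: cell (2,3)='.' (+8 fires, +10 burnt)
Step 4: cell (2,3)='.' (+4 fires, +8 burnt)
Step 5: cell (2,3)='.' (+1 fires, +4 burnt)
Step 6: cell (2,3)='.' (+1 fires, +1 burnt)
Step 7: cell (2,3)='.' (+0 fires, +1 burnt)
  fire out at step 7

1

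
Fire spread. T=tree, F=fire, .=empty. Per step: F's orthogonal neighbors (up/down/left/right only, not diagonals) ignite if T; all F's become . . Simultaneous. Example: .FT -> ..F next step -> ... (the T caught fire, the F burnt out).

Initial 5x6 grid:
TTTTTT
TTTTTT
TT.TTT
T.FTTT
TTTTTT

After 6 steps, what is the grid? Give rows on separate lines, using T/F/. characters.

Step 1: 2 trees catch fire, 1 burn out
  TTTTTT
  TTTTTT
  TT.TTT
  T..FTT
  TTFTTT
Step 2: 4 trees catch fire, 2 burn out
  TTTTTT
  TTTTTT
  TT.FTT
  T...FT
  TF.FTT
Step 3: 5 trees catch fire, 4 burn out
  TTTTTT
  TTTFTT
  TT..FT
  T....F
  F...FT
Step 4: 6 trees catch fire, 5 burn out
  TTTFTT
  TTF.FT
  TT...F
  F.....
  .....F
Step 5: 5 trees catch fire, 6 burn out
  TTF.FT
  TF...F
  FT....
  ......
  ......
Step 6: 4 trees catch fire, 5 burn out
  TF...F
  F.....
  .F....
  ......
  ......

TF...F
F.....
.F....
......
......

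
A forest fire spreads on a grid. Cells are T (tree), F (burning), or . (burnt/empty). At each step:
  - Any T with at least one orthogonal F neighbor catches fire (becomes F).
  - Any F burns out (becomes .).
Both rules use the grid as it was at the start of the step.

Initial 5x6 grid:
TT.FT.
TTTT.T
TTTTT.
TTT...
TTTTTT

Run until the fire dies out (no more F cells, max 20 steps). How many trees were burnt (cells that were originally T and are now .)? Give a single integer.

Answer: 21

Derivation:
Step 1: +2 fires, +1 burnt (F count now 2)
Step 2: +2 fires, +2 burnt (F count now 2)
Step 3: +3 fires, +2 burnt (F count now 3)
Step 4: +4 fires, +3 burnt (F count now 4)
Step 5: +4 fires, +4 burnt (F count now 4)
Step 6: +3 fires, +4 burnt (F count now 3)
Step 7: +2 fires, +3 burnt (F count now 2)
Step 8: +1 fires, +2 burnt (F count now 1)
Step 9: +0 fires, +1 burnt (F count now 0)
Fire out after step 9
Initially T: 22, now '.': 29
Total burnt (originally-T cells now '.'): 21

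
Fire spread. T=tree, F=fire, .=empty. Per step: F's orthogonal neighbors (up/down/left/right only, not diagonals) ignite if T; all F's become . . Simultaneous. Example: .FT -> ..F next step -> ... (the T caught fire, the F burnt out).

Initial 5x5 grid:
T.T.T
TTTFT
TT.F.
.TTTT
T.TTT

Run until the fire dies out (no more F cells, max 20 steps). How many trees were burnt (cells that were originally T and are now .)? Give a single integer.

Step 1: +3 fires, +2 burnt (F count now 3)
Step 2: +6 fires, +3 burnt (F count now 6)
Step 3: +5 fires, +6 burnt (F count now 5)
Step 4: +2 fires, +5 burnt (F count now 2)
Step 5: +0 fires, +2 burnt (F count now 0)
Fire out after step 5
Initially T: 17, now '.': 24
Total burnt (originally-T cells now '.'): 16

Answer: 16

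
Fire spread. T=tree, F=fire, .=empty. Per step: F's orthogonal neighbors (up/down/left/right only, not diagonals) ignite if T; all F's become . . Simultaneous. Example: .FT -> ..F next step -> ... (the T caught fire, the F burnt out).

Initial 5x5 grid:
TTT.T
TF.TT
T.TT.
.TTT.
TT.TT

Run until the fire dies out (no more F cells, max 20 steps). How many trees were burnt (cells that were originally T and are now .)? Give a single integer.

Answer: 5

Derivation:
Step 1: +2 fires, +1 burnt (F count now 2)
Step 2: +3 fires, +2 burnt (F count now 3)
Step 3: +0 fires, +3 burnt (F count now 0)
Fire out after step 3
Initially T: 17, now '.': 13
Total burnt (originally-T cells now '.'): 5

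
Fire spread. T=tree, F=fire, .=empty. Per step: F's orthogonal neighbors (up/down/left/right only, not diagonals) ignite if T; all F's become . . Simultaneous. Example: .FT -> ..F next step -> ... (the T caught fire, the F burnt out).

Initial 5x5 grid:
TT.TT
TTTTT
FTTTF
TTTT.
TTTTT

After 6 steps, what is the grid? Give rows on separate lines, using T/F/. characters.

Step 1: 5 trees catch fire, 2 burn out
  TT.TT
  FTTTF
  .FTF.
  FTTT.
  TTTTT
Step 2: 8 trees catch fire, 5 burn out
  FT.TF
  .FTF.
  ..F..
  .FTF.
  FTTTT
Step 3: 6 trees catch fire, 8 burn out
  .F.F.
  ..F..
  .....
  ..F..
  .FTFT
Step 4: 2 trees catch fire, 6 burn out
  .....
  .....
  .....
  .....
  ..F.F
Step 5: 0 trees catch fire, 2 burn out
  .....
  .....
  .....
  .....
  .....
Step 6: 0 trees catch fire, 0 burn out
  .....
  .....
  .....
  .....
  .....

.....
.....
.....
.....
.....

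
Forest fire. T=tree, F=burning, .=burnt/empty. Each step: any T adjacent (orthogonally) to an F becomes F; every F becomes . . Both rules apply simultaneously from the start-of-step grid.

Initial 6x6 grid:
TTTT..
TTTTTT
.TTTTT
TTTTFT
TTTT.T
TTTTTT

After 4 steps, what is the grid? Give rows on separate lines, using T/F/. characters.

Step 1: 3 trees catch fire, 1 burn out
  TTTT..
  TTTTTT
  .TTTFT
  TTTF.F
  TTTT.T
  TTTTTT
Step 2: 6 trees catch fire, 3 burn out
  TTTT..
  TTTTFT
  .TTF.F
  TTF...
  TTTF.F
  TTTTTT
Step 3: 7 trees catch fire, 6 burn out
  TTTT..
  TTTF.F
  .TF...
  TF....
  TTF...
  TTTFTF
Step 4: 7 trees catch fire, 7 burn out
  TTTF..
  TTF...
  .F....
  F.....
  TF....
  TTF.F.

TTTF..
TTF...
.F....
F.....
TF....
TTF.F.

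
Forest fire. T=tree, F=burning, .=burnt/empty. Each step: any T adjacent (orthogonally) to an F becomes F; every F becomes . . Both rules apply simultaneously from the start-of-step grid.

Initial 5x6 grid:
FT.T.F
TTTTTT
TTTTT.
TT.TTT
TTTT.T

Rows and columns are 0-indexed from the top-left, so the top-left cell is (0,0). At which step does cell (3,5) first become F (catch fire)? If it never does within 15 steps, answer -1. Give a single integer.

Step 1: cell (3,5)='T' (+3 fires, +2 burnt)
Step 2: cell (3,5)='T' (+3 fires, +3 burnt)
Step 3: cell (3,5)='T' (+5 fires, +3 burnt)
Step 4: cell (3,5)='T' (+6 fires, +5 burnt)
Step 5: cell (3,5)='F' (+3 fires, +6 burnt)
  -> target ignites at step 5
Step 6: cell (3,5)='.' (+3 fires, +3 burnt)
Step 7: cell (3,5)='.' (+0 fires, +3 burnt)
  fire out at step 7

5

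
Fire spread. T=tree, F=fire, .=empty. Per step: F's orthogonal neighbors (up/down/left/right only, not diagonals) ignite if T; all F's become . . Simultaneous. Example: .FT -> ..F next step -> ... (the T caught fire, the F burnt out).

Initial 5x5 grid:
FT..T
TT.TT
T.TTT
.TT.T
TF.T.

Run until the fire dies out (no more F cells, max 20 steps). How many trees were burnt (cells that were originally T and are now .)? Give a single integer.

Answer: 14

Derivation:
Step 1: +4 fires, +2 burnt (F count now 4)
Step 2: +3 fires, +4 burnt (F count now 3)
Step 3: +1 fires, +3 burnt (F count now 1)
Step 4: +1 fires, +1 burnt (F count now 1)
Step 5: +2 fires, +1 burnt (F count now 2)
Step 6: +2 fires, +2 burnt (F count now 2)
Step 7: +1 fires, +2 burnt (F count now 1)
Step 8: +0 fires, +1 burnt (F count now 0)
Fire out after step 8
Initially T: 15, now '.': 24
Total burnt (originally-T cells now '.'): 14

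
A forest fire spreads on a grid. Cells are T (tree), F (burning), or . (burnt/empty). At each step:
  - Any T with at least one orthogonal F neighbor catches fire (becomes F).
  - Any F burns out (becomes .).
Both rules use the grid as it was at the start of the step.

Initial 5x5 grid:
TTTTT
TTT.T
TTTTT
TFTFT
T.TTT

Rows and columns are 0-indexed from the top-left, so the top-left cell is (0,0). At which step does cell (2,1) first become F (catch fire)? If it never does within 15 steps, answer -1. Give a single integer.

Step 1: cell (2,1)='F' (+6 fires, +2 burnt)
  -> target ignites at step 1
Step 2: cell (2,1)='.' (+7 fires, +6 burnt)
Step 3: cell (2,1)='.' (+4 fires, +7 burnt)
Step 4: cell (2,1)='.' (+3 fires, +4 burnt)
Step 5: cell (2,1)='.' (+1 fires, +3 burnt)
Step 6: cell (2,1)='.' (+0 fires, +1 burnt)
  fire out at step 6

1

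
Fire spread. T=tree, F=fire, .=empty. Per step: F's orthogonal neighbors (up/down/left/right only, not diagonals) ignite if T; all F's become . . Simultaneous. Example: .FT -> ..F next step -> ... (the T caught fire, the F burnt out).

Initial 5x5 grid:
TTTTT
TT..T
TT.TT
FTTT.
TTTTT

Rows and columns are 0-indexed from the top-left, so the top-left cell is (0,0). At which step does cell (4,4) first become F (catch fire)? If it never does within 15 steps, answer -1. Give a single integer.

Step 1: cell (4,4)='T' (+3 fires, +1 burnt)
Step 2: cell (4,4)='T' (+4 fires, +3 burnt)
Step 3: cell (4,4)='T' (+4 fires, +4 burnt)
Step 4: cell (4,4)='T' (+3 fires, +4 burnt)
Step 5: cell (4,4)='F' (+3 fires, +3 burnt)
  -> target ignites at step 5
Step 6: cell (4,4)='.' (+2 fires, +3 burnt)
Step 7: cell (4,4)='.' (+1 fires, +2 burnt)
Step 8: cell (4,4)='.' (+0 fires, +1 burnt)
  fire out at step 8

5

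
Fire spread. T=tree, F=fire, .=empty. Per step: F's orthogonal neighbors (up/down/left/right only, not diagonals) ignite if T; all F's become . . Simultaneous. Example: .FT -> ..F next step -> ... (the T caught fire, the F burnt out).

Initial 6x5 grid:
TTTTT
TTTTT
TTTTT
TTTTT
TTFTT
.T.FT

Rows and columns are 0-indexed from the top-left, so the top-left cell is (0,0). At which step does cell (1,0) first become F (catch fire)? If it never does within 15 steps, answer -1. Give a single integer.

Step 1: cell (1,0)='T' (+4 fires, +2 burnt)
Step 2: cell (1,0)='T' (+6 fires, +4 burnt)
Step 3: cell (1,0)='T' (+5 fires, +6 burnt)
Step 4: cell (1,0)='T' (+5 fires, +5 burnt)
Step 5: cell (1,0)='F' (+4 fires, +5 burnt)
  -> target ignites at step 5
Step 6: cell (1,0)='.' (+2 fires, +4 burnt)
Step 7: cell (1,0)='.' (+0 fires, +2 burnt)
  fire out at step 7

5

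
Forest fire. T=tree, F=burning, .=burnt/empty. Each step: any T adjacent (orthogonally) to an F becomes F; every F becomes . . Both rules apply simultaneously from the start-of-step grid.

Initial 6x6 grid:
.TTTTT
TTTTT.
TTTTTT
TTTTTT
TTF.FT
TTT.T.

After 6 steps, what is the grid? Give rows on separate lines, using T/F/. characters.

Step 1: 6 trees catch fire, 2 burn out
  .TTTTT
  TTTTT.
  TTTTTT
  TTFTFT
  TF...F
  TTF.F.
Step 2: 7 trees catch fire, 6 burn out
  .TTTTT
  TTTTT.
  TTFTFT
  TF.F.F
  F.....
  TF....
Step 3: 7 trees catch fire, 7 burn out
  .TTTTT
  TTFTF.
  TF.F.F
  F.....
  ......
  F.....
Step 4: 5 trees catch fire, 7 burn out
  .TFTFT
  TF.F..
  F.....
  ......
  ......
  ......
Step 5: 4 trees catch fire, 5 burn out
  .F.F.F
  F.....
  ......
  ......
  ......
  ......
Step 6: 0 trees catch fire, 4 burn out
  ......
  ......
  ......
  ......
  ......
  ......

......
......
......
......
......
......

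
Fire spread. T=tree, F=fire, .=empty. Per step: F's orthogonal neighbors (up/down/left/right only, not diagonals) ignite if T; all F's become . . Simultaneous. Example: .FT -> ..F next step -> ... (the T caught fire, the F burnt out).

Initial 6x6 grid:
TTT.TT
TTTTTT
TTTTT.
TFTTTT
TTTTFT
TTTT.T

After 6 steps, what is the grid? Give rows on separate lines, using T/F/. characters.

Step 1: 7 trees catch fire, 2 burn out
  TTT.TT
  TTTTTT
  TFTTT.
  F.FTFT
  TFTF.F
  TTTT.T
Step 2: 11 trees catch fire, 7 burn out
  TTT.TT
  TFTTTT
  F.FTF.
  ...F.F
  F.F...
  TFTF.F
Step 3: 7 trees catch fire, 11 burn out
  TFT.TT
  F.FTFT
  ...F..
  ......
  ......
  F.F...
Step 4: 5 trees catch fire, 7 burn out
  F.F.FT
  ...F.F
  ......
  ......
  ......
  ......
Step 5: 1 trees catch fire, 5 burn out
  .....F
  ......
  ......
  ......
  ......
  ......
Step 6: 0 trees catch fire, 1 burn out
  ......
  ......
  ......
  ......
  ......
  ......

......
......
......
......
......
......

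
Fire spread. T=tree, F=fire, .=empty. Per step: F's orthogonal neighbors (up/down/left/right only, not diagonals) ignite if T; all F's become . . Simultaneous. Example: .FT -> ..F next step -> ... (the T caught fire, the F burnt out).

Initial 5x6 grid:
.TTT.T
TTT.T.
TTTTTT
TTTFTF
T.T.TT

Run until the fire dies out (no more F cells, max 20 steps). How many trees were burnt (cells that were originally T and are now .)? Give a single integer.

Step 1: +5 fires, +2 burnt (F count now 5)
Step 2: +5 fires, +5 burnt (F count now 5)
Step 3: +4 fires, +5 burnt (F count now 4)
Step 4: +4 fires, +4 burnt (F count now 4)
Step 5: +3 fires, +4 burnt (F count now 3)
Step 6: +0 fires, +3 burnt (F count now 0)
Fire out after step 6
Initially T: 22, now '.': 29
Total burnt (originally-T cells now '.'): 21

Answer: 21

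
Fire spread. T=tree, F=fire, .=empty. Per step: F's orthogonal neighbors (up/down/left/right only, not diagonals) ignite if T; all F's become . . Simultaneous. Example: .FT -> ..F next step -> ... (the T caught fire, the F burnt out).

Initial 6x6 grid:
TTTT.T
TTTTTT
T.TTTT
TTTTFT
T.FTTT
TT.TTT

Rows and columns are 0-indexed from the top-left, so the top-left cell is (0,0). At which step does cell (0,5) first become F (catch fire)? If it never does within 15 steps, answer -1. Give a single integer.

Step 1: cell (0,5)='T' (+6 fires, +2 burnt)
Step 2: cell (0,5)='T' (+8 fires, +6 burnt)
Step 3: cell (0,5)='T' (+5 fires, +8 burnt)
Step 4: cell (0,5)='F' (+6 fires, +5 burnt)
  -> target ignites at step 4
Step 5: cell (0,5)='.' (+3 fires, +6 burnt)
Step 6: cell (0,5)='.' (+2 fires, +3 burnt)
Step 7: cell (0,5)='.' (+0 fires, +2 burnt)
  fire out at step 7

4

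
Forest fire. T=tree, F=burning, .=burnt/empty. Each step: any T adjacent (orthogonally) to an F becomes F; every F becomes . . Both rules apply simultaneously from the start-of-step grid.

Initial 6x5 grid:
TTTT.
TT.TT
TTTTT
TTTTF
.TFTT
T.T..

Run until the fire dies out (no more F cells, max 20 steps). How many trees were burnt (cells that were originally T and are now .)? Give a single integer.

Step 1: +7 fires, +2 burnt (F count now 7)
Step 2: +4 fires, +7 burnt (F count now 4)
Step 3: +3 fires, +4 burnt (F count now 3)
Step 4: +3 fires, +3 burnt (F count now 3)
Step 5: +3 fires, +3 burnt (F count now 3)
Step 6: +1 fires, +3 burnt (F count now 1)
Step 7: +0 fires, +1 burnt (F count now 0)
Fire out after step 7
Initially T: 22, now '.': 29
Total burnt (originally-T cells now '.'): 21

Answer: 21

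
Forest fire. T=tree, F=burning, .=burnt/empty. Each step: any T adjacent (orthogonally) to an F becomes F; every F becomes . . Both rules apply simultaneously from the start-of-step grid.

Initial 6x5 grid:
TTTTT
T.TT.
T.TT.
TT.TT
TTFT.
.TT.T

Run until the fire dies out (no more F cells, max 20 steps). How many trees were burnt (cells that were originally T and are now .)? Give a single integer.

Answer: 20

Derivation:
Step 1: +3 fires, +1 burnt (F count now 3)
Step 2: +4 fires, +3 burnt (F count now 4)
Step 3: +3 fires, +4 burnt (F count now 3)
Step 4: +3 fires, +3 burnt (F count now 3)
Step 5: +3 fires, +3 burnt (F count now 3)
Step 6: +3 fires, +3 burnt (F count now 3)
Step 7: +1 fires, +3 burnt (F count now 1)
Step 8: +0 fires, +1 burnt (F count now 0)
Fire out after step 8
Initially T: 21, now '.': 29
Total burnt (originally-T cells now '.'): 20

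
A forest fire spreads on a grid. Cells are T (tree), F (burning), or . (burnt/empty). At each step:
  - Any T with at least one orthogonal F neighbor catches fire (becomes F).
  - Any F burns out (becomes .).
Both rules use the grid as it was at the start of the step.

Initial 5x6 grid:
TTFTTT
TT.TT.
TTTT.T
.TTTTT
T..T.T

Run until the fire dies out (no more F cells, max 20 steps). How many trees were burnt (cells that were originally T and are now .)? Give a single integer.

Step 1: +2 fires, +1 burnt (F count now 2)
Step 2: +4 fires, +2 burnt (F count now 4)
Step 3: +5 fires, +4 burnt (F count now 5)
Step 4: +4 fires, +5 burnt (F count now 4)
Step 5: +3 fires, +4 burnt (F count now 3)
Step 6: +1 fires, +3 burnt (F count now 1)
Step 7: +2 fires, +1 burnt (F count now 2)
Step 8: +0 fires, +2 burnt (F count now 0)
Fire out after step 8
Initially T: 22, now '.': 29
Total burnt (originally-T cells now '.'): 21

Answer: 21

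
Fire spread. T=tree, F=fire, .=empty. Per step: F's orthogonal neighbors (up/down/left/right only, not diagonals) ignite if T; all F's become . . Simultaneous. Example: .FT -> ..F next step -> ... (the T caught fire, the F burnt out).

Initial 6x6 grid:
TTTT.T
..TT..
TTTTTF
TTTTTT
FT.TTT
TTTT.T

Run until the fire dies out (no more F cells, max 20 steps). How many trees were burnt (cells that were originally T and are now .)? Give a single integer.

Step 1: +5 fires, +2 burnt (F count now 5)
Step 2: +6 fires, +5 burnt (F count now 6)
Step 3: +8 fires, +6 burnt (F count now 8)
Step 4: +4 fires, +8 burnt (F count now 4)
Step 5: +1 fires, +4 burnt (F count now 1)
Step 6: +1 fires, +1 burnt (F count now 1)
Step 7: +1 fires, +1 burnt (F count now 1)
Step 8: +0 fires, +1 burnt (F count now 0)
Fire out after step 8
Initially T: 27, now '.': 35
Total burnt (originally-T cells now '.'): 26

Answer: 26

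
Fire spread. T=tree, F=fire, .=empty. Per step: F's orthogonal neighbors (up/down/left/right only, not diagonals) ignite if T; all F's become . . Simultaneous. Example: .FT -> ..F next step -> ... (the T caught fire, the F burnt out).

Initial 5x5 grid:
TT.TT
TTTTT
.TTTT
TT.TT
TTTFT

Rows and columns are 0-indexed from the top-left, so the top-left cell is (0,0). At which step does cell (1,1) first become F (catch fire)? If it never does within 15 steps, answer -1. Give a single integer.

Step 1: cell (1,1)='T' (+3 fires, +1 burnt)
Step 2: cell (1,1)='T' (+3 fires, +3 burnt)
Step 3: cell (1,1)='T' (+5 fires, +3 burnt)
Step 4: cell (1,1)='T' (+5 fires, +5 burnt)
Step 5: cell (1,1)='F' (+2 fires, +5 burnt)
  -> target ignites at step 5
Step 6: cell (1,1)='.' (+2 fires, +2 burnt)
Step 7: cell (1,1)='.' (+1 fires, +2 burnt)
Step 8: cell (1,1)='.' (+0 fires, +1 burnt)
  fire out at step 8

5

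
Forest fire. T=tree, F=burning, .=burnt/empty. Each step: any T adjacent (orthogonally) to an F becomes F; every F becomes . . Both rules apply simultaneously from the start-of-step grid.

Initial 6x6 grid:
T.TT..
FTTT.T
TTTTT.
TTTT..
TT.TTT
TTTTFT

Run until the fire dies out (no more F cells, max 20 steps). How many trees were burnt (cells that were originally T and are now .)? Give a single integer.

Answer: 25

Derivation:
Step 1: +6 fires, +2 burnt (F count now 6)
Step 2: +6 fires, +6 burnt (F count now 6)
Step 3: +7 fires, +6 burnt (F count now 7)
Step 4: +5 fires, +7 burnt (F count now 5)
Step 5: +1 fires, +5 burnt (F count now 1)
Step 6: +0 fires, +1 burnt (F count now 0)
Fire out after step 6
Initially T: 26, now '.': 35
Total burnt (originally-T cells now '.'): 25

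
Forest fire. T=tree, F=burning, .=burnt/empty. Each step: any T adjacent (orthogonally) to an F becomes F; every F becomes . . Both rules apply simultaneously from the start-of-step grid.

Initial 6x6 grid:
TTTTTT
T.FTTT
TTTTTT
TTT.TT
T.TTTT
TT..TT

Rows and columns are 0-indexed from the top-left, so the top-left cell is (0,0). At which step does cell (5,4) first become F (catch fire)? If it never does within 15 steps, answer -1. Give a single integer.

Step 1: cell (5,4)='T' (+3 fires, +1 burnt)
Step 2: cell (5,4)='T' (+6 fires, +3 burnt)
Step 3: cell (5,4)='T' (+7 fires, +6 burnt)
Step 4: cell (5,4)='T' (+6 fires, +7 burnt)
Step 5: cell (5,4)='T' (+3 fires, +6 burnt)
Step 6: cell (5,4)='F' (+3 fires, +3 burnt)
  -> target ignites at step 6
Step 7: cell (5,4)='.' (+2 fires, +3 burnt)
Step 8: cell (5,4)='.' (+0 fires, +2 burnt)
  fire out at step 8

6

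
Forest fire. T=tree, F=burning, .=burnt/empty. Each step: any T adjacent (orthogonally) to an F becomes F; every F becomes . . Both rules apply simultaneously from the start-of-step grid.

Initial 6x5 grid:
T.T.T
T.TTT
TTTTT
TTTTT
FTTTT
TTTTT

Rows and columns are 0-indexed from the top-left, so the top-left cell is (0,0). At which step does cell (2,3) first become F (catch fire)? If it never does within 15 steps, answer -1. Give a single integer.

Step 1: cell (2,3)='T' (+3 fires, +1 burnt)
Step 2: cell (2,3)='T' (+4 fires, +3 burnt)
Step 3: cell (2,3)='T' (+5 fires, +4 burnt)
Step 4: cell (2,3)='T' (+5 fires, +5 burnt)
Step 5: cell (2,3)='F' (+4 fires, +5 burnt)
  -> target ignites at step 5
Step 6: cell (2,3)='.' (+3 fires, +4 burnt)
Step 7: cell (2,3)='.' (+1 fires, +3 burnt)
Step 8: cell (2,3)='.' (+1 fires, +1 burnt)
Step 9: cell (2,3)='.' (+0 fires, +1 burnt)
  fire out at step 9

5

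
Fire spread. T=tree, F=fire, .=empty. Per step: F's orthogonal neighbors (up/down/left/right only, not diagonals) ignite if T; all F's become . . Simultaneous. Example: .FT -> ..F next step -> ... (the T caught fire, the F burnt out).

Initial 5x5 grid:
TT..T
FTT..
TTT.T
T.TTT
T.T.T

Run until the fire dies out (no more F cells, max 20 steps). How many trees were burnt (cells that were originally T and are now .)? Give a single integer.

Step 1: +3 fires, +1 burnt (F count now 3)
Step 2: +4 fires, +3 burnt (F count now 4)
Step 3: +2 fires, +4 burnt (F count now 2)
Step 4: +1 fires, +2 burnt (F count now 1)
Step 5: +2 fires, +1 burnt (F count now 2)
Step 6: +1 fires, +2 burnt (F count now 1)
Step 7: +2 fires, +1 burnt (F count now 2)
Step 8: +0 fires, +2 burnt (F count now 0)
Fire out after step 8
Initially T: 16, now '.': 24
Total burnt (originally-T cells now '.'): 15

Answer: 15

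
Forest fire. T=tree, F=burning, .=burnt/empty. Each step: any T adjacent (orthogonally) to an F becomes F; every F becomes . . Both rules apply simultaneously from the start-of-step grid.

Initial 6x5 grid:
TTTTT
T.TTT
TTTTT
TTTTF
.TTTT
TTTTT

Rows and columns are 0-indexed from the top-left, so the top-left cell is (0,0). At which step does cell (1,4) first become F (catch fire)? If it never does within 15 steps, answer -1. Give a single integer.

Step 1: cell (1,4)='T' (+3 fires, +1 burnt)
Step 2: cell (1,4)='F' (+5 fires, +3 burnt)
  -> target ignites at step 2
Step 3: cell (1,4)='.' (+6 fires, +5 burnt)
Step 4: cell (1,4)='.' (+6 fires, +6 burnt)
Step 5: cell (1,4)='.' (+3 fires, +6 burnt)
Step 6: cell (1,4)='.' (+3 fires, +3 burnt)
Step 7: cell (1,4)='.' (+1 fires, +3 burnt)
Step 8: cell (1,4)='.' (+0 fires, +1 burnt)
  fire out at step 8

2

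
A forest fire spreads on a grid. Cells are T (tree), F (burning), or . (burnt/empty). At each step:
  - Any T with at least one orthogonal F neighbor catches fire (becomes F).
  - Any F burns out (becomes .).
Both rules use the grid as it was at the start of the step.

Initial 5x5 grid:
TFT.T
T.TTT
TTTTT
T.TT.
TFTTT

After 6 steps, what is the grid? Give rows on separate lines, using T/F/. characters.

Step 1: 4 trees catch fire, 2 burn out
  F.F.T
  T.TTT
  TTTTT
  T.TT.
  F.FTT
Step 2: 5 trees catch fire, 4 burn out
  ....T
  F.FTT
  TTTTT
  F.FT.
  ...FT
Step 3: 5 trees catch fire, 5 burn out
  ....T
  ...FT
  FTFTT
  ...F.
  ....F
Step 4: 3 trees catch fire, 5 burn out
  ....T
  ....F
  .F.FT
  .....
  .....
Step 5: 2 trees catch fire, 3 burn out
  ....F
  .....
  ....F
  .....
  .....
Step 6: 0 trees catch fire, 2 burn out
  .....
  .....
  .....
  .....
  .....

.....
.....
.....
.....
.....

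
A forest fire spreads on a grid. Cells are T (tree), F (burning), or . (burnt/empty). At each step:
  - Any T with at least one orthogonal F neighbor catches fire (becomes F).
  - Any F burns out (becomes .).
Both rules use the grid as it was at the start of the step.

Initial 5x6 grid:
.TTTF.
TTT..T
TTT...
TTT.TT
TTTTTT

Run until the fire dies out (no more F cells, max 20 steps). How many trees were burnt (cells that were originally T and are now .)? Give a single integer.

Answer: 20

Derivation:
Step 1: +1 fires, +1 burnt (F count now 1)
Step 2: +1 fires, +1 burnt (F count now 1)
Step 3: +2 fires, +1 burnt (F count now 2)
Step 4: +2 fires, +2 burnt (F count now 2)
Step 5: +3 fires, +2 burnt (F count now 3)
Step 6: +3 fires, +3 burnt (F count now 3)
Step 7: +3 fires, +3 burnt (F count now 3)
Step 8: +2 fires, +3 burnt (F count now 2)
Step 9: +2 fires, +2 burnt (F count now 2)
Step 10: +1 fires, +2 burnt (F count now 1)
Step 11: +0 fires, +1 burnt (F count now 0)
Fire out after step 11
Initially T: 21, now '.': 29
Total burnt (originally-T cells now '.'): 20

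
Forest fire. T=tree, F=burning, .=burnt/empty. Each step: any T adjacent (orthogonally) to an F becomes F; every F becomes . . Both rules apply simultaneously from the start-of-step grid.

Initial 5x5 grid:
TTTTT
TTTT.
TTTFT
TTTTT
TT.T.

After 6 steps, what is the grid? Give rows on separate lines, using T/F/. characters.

Step 1: 4 trees catch fire, 1 burn out
  TTTTT
  TTTF.
  TTF.F
  TTTFT
  TT.T.
Step 2: 6 trees catch fire, 4 burn out
  TTTFT
  TTF..
  TF...
  TTF.F
  TT.F.
Step 3: 5 trees catch fire, 6 burn out
  TTF.F
  TF...
  F....
  TF...
  TT...
Step 4: 4 trees catch fire, 5 burn out
  TF...
  F....
  .....
  F....
  TF...
Step 5: 2 trees catch fire, 4 burn out
  F....
  .....
  .....
  .....
  F....
Step 6: 0 trees catch fire, 2 burn out
  .....
  .....
  .....
  .....
  .....

.....
.....
.....
.....
.....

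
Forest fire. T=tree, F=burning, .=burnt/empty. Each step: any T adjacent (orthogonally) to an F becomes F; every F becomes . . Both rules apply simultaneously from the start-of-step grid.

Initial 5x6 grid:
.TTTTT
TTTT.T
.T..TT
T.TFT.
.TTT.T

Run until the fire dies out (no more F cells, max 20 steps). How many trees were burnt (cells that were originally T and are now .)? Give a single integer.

Answer: 18

Derivation:
Step 1: +3 fires, +1 burnt (F count now 3)
Step 2: +2 fires, +3 burnt (F count now 2)
Step 3: +2 fires, +2 burnt (F count now 2)
Step 4: +1 fires, +2 burnt (F count now 1)
Step 5: +1 fires, +1 burnt (F count now 1)
Step 6: +1 fires, +1 burnt (F count now 1)
Step 7: +1 fires, +1 burnt (F count now 1)
Step 8: +2 fires, +1 burnt (F count now 2)
Step 9: +2 fires, +2 burnt (F count now 2)
Step 10: +1 fires, +2 burnt (F count now 1)
Step 11: +2 fires, +1 burnt (F count now 2)
Step 12: +0 fires, +2 burnt (F count now 0)
Fire out after step 12
Initially T: 20, now '.': 28
Total burnt (originally-T cells now '.'): 18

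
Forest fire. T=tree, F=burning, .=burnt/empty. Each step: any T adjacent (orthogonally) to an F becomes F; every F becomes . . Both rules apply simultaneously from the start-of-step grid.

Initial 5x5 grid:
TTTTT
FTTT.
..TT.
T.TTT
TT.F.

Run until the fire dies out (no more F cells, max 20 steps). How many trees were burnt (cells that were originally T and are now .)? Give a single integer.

Step 1: +3 fires, +2 burnt (F count now 3)
Step 2: +5 fires, +3 burnt (F count now 5)
Step 3: +3 fires, +5 burnt (F count now 3)
Step 4: +1 fires, +3 burnt (F count now 1)
Step 5: +1 fires, +1 burnt (F count now 1)
Step 6: +0 fires, +1 burnt (F count now 0)
Fire out after step 6
Initially T: 16, now '.': 22
Total burnt (originally-T cells now '.'): 13

Answer: 13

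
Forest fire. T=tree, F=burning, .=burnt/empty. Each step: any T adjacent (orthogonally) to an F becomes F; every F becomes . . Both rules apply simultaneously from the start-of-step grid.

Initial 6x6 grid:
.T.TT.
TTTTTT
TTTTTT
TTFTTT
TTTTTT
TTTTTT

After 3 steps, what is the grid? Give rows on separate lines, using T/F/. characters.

Step 1: 4 trees catch fire, 1 burn out
  .T.TT.
  TTTTTT
  TTFTTT
  TF.FTT
  TTFTTT
  TTTTTT
Step 2: 8 trees catch fire, 4 burn out
  .T.TT.
  TTFTTT
  TF.FTT
  F...FT
  TF.FTT
  TTFTTT
Step 3: 9 trees catch fire, 8 burn out
  .T.TT.
  TF.FTT
  F...FT
  .....F
  F...FT
  TF.FTT

.T.TT.
TF.FTT
F...FT
.....F
F...FT
TF.FTT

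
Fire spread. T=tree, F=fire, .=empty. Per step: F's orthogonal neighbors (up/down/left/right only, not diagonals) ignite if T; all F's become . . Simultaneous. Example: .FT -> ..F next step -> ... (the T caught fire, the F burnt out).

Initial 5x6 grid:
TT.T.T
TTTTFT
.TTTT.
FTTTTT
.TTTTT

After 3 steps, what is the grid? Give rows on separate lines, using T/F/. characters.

Step 1: 4 trees catch fire, 2 burn out
  TT.T.T
  TTTF.F
  .TTTF.
  .FTTTT
  .TTTTT
Step 2: 8 trees catch fire, 4 burn out
  TT.F.F
  TTF...
  .FTF..
  ..FTFT
  .FTTTT
Step 3: 6 trees catch fire, 8 burn out
  TT....
  TF....
  ..F...
  ...F.F
  ..FTFT

TT....
TF....
..F...
...F.F
..FTFT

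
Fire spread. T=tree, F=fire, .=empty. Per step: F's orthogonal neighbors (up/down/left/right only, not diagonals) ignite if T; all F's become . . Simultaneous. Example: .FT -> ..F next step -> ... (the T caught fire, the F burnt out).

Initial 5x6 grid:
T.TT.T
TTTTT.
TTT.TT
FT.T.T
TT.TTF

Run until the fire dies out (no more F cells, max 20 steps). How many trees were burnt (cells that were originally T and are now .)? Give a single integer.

Step 1: +5 fires, +2 burnt (F count now 5)
Step 2: +5 fires, +5 burnt (F count now 5)
Step 3: +5 fires, +5 burnt (F count now 5)
Step 4: +2 fires, +5 burnt (F count now 2)
Step 5: +2 fires, +2 burnt (F count now 2)
Step 6: +1 fires, +2 burnt (F count now 1)
Step 7: +0 fires, +1 burnt (F count now 0)
Fire out after step 7
Initially T: 21, now '.': 29
Total burnt (originally-T cells now '.'): 20

Answer: 20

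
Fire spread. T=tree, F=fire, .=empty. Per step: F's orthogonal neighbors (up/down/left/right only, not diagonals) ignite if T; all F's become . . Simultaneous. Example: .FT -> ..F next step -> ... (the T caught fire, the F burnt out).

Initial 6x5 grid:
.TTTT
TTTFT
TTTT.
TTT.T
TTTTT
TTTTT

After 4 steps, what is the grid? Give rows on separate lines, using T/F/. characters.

Step 1: 4 trees catch fire, 1 burn out
  .TTFT
  TTF.F
  TTTF.
  TTT.T
  TTTTT
  TTTTT
Step 2: 4 trees catch fire, 4 burn out
  .TF.F
  TF...
  TTF..
  TTT.T
  TTTTT
  TTTTT
Step 3: 4 trees catch fire, 4 burn out
  .F...
  F....
  TF...
  TTF.T
  TTTTT
  TTTTT
Step 4: 3 trees catch fire, 4 burn out
  .....
  .....
  F....
  TF..T
  TTFTT
  TTTTT

.....
.....
F....
TF..T
TTFTT
TTTTT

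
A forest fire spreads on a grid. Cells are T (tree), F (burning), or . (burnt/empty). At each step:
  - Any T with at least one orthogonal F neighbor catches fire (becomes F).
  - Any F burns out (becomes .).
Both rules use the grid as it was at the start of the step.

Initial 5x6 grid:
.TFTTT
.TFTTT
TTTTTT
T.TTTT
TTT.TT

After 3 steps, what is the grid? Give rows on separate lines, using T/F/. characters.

Step 1: 5 trees catch fire, 2 burn out
  .F.FTT
  .F.FTT
  TTFTTT
  T.TTTT
  TTT.TT
Step 2: 5 trees catch fire, 5 burn out
  ....FT
  ....FT
  TF.FTT
  T.FTTT
  TTT.TT
Step 3: 6 trees catch fire, 5 burn out
  .....F
  .....F
  F...FT
  T..FTT
  TTF.TT

.....F
.....F
F...FT
T..FTT
TTF.TT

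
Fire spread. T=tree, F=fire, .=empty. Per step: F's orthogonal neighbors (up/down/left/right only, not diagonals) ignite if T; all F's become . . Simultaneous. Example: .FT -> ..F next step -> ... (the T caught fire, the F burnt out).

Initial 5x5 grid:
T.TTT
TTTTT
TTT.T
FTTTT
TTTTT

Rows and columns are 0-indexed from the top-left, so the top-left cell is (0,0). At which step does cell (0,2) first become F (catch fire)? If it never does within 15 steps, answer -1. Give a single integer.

Step 1: cell (0,2)='T' (+3 fires, +1 burnt)
Step 2: cell (0,2)='T' (+4 fires, +3 burnt)
Step 3: cell (0,2)='T' (+5 fires, +4 burnt)
Step 4: cell (0,2)='T' (+3 fires, +5 burnt)
Step 5: cell (0,2)='F' (+4 fires, +3 burnt)
  -> target ignites at step 5
Step 6: cell (0,2)='.' (+2 fires, +4 burnt)
Step 7: cell (0,2)='.' (+1 fires, +2 burnt)
Step 8: cell (0,2)='.' (+0 fires, +1 burnt)
  fire out at step 8

5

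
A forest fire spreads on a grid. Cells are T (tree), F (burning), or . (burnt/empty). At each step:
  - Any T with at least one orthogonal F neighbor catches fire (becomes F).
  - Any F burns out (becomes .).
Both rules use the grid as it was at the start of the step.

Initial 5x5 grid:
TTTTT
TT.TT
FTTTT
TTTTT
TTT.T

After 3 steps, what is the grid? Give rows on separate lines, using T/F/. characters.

Step 1: 3 trees catch fire, 1 burn out
  TTTTT
  FT.TT
  .FTTT
  FTTTT
  TTT.T
Step 2: 5 trees catch fire, 3 burn out
  FTTTT
  .F.TT
  ..FTT
  .FTTT
  FTT.T
Step 3: 4 trees catch fire, 5 burn out
  .FTTT
  ...TT
  ...FT
  ..FTT
  .FT.T

.FTTT
...TT
...FT
..FTT
.FT.T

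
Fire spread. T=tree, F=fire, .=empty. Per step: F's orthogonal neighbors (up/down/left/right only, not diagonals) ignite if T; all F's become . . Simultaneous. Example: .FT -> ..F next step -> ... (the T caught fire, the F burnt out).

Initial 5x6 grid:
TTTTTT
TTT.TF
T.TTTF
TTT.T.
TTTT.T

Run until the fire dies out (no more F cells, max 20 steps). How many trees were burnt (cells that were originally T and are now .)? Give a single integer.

Step 1: +3 fires, +2 burnt (F count now 3)
Step 2: +3 fires, +3 burnt (F count now 3)
Step 3: +2 fires, +3 burnt (F count now 2)
Step 4: +3 fires, +2 burnt (F count now 3)
Step 5: +4 fires, +3 burnt (F count now 4)
Step 6: +5 fires, +4 burnt (F count now 5)
Step 7: +2 fires, +5 burnt (F count now 2)
Step 8: +0 fires, +2 burnt (F count now 0)
Fire out after step 8
Initially T: 23, now '.': 29
Total burnt (originally-T cells now '.'): 22

Answer: 22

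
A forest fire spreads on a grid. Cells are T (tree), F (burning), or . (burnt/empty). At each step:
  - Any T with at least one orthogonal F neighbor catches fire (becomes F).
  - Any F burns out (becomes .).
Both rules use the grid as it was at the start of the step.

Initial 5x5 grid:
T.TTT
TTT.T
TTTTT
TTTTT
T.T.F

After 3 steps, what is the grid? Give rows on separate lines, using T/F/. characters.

Step 1: 1 trees catch fire, 1 burn out
  T.TTT
  TTT.T
  TTTTT
  TTTTF
  T.T..
Step 2: 2 trees catch fire, 1 burn out
  T.TTT
  TTT.T
  TTTTF
  TTTF.
  T.T..
Step 3: 3 trees catch fire, 2 burn out
  T.TTT
  TTT.F
  TTTF.
  TTF..
  T.T..

T.TTT
TTT.F
TTTF.
TTF..
T.T..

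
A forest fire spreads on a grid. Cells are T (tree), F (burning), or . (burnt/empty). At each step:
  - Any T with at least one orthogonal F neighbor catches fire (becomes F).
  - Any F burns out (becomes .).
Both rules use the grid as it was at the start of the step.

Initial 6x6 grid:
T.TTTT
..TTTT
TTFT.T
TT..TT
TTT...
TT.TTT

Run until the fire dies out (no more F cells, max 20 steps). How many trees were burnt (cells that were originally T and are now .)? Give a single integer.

Answer: 21

Derivation:
Step 1: +3 fires, +1 burnt (F count now 3)
Step 2: +4 fires, +3 burnt (F count now 4)
Step 3: +4 fires, +4 burnt (F count now 4)
Step 4: +5 fires, +4 burnt (F count now 5)
Step 5: +3 fires, +5 burnt (F count now 3)
Step 6: +1 fires, +3 burnt (F count now 1)
Step 7: +1 fires, +1 burnt (F count now 1)
Step 8: +0 fires, +1 burnt (F count now 0)
Fire out after step 8
Initially T: 25, now '.': 32
Total burnt (originally-T cells now '.'): 21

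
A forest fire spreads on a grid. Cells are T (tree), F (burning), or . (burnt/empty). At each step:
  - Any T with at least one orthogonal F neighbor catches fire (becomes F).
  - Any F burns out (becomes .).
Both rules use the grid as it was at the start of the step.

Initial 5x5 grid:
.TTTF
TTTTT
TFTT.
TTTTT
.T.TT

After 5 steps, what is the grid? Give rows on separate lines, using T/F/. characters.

Step 1: 6 trees catch fire, 2 burn out
  .TTF.
  TFTTF
  F.FT.
  TFTTT
  .T.TT
Step 2: 9 trees catch fire, 6 burn out
  .FF..
  F.FF.
  ...F.
  F.FTT
  .F.TT
Step 3: 1 trees catch fire, 9 burn out
  .....
  .....
  .....
  ...FT
  ...TT
Step 4: 2 trees catch fire, 1 burn out
  .....
  .....
  .....
  ....F
  ...FT
Step 5: 1 trees catch fire, 2 burn out
  .....
  .....
  .....
  .....
  ....F

.....
.....
.....
.....
....F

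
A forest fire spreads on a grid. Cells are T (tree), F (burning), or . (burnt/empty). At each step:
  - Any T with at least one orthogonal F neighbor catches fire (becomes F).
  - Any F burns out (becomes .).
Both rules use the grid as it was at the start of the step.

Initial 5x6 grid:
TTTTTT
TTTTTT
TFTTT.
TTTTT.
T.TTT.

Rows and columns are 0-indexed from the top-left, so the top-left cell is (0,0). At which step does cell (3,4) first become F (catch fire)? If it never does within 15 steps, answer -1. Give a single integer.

Step 1: cell (3,4)='T' (+4 fires, +1 burnt)
Step 2: cell (3,4)='T' (+6 fires, +4 burnt)
Step 3: cell (3,4)='T' (+7 fires, +6 burnt)
Step 4: cell (3,4)='F' (+4 fires, +7 burnt)
  -> target ignites at step 4
Step 5: cell (3,4)='.' (+3 fires, +4 burnt)
Step 6: cell (3,4)='.' (+1 fires, +3 burnt)
Step 7: cell (3,4)='.' (+0 fires, +1 burnt)
  fire out at step 7

4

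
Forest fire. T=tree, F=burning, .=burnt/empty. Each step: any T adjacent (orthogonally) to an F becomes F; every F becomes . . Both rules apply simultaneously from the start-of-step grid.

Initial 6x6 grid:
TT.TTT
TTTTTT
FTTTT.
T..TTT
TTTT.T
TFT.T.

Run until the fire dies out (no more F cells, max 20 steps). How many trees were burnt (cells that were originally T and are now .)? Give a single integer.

Answer: 26

Derivation:
Step 1: +6 fires, +2 burnt (F count now 6)
Step 2: +5 fires, +6 burnt (F count now 5)
Step 3: +4 fires, +5 burnt (F count now 4)
Step 4: +3 fires, +4 burnt (F count now 3)
Step 5: +3 fires, +3 burnt (F count now 3)
Step 6: +3 fires, +3 burnt (F count now 3)
Step 7: +2 fires, +3 burnt (F count now 2)
Step 8: +0 fires, +2 burnt (F count now 0)
Fire out after step 8
Initially T: 27, now '.': 35
Total burnt (originally-T cells now '.'): 26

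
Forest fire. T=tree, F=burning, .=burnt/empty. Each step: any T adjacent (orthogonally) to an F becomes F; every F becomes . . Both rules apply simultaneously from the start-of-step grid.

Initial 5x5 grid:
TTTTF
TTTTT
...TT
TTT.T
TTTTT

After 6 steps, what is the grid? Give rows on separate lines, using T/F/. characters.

Step 1: 2 trees catch fire, 1 burn out
  TTTF.
  TTTTF
  ...TT
  TTT.T
  TTTTT
Step 2: 3 trees catch fire, 2 burn out
  TTF..
  TTTF.
  ...TF
  TTT.T
  TTTTT
Step 3: 4 trees catch fire, 3 burn out
  TF...
  TTF..
  ...F.
  TTT.F
  TTTTT
Step 4: 3 trees catch fire, 4 burn out
  F....
  TF...
  .....
  TTT..
  TTTTF
Step 5: 2 trees catch fire, 3 burn out
  .....
  F....
  .....
  TTT..
  TTTF.
Step 6: 1 trees catch fire, 2 burn out
  .....
  .....
  .....
  TTT..
  TTF..

.....
.....
.....
TTT..
TTF..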